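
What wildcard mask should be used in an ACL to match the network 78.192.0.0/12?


Subnet mask: 255.240.0.0
Wildcard = 255.255.255.255 - subnet mask
255 - 255 = 0
255 - 240 = 15
255 - 0 = 255
255 - 0 = 255
Wildcard: 0.15.255.255


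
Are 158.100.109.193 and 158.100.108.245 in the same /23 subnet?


Mask: 255.255.254.0
158.100.109.193 AND mask = 158.100.108.0
158.100.108.245 AND mask = 158.100.108.0
Yes, same subnet (158.100.108.0)


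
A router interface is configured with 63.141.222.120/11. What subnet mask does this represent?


/11 means 11 network bits, 21 host bits
Binary: 11111111111000000000000000000000
Mask: 255.224.0.0


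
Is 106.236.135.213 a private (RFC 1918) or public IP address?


RFC 1918 private ranges:
  10.0.0.0/8 (10.0.0.0 - 10.255.255.255)
  172.16.0.0/12 (172.16.0.0 - 172.31.255.255)
  192.168.0.0/16 (192.168.0.0 - 192.168.255.255)
Public (not in any RFC 1918 range)


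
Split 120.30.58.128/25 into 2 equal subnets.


New prefix = 25 + 1 = 26
Each subnet has 64 addresses
  120.30.58.128/26
  120.30.58.192/26
Subnets: 120.30.58.128/26, 120.30.58.192/26


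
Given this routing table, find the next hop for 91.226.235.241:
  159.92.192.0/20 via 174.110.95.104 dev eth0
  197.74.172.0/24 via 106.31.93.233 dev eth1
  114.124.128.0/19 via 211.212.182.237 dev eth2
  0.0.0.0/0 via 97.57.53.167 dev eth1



Longest prefix match for 91.226.235.241:
  /20 159.92.192.0: no
  /24 197.74.172.0: no
  /19 114.124.128.0: no
  /0 0.0.0.0: MATCH
Selected: next-hop 97.57.53.167 via eth1 (matched /0)


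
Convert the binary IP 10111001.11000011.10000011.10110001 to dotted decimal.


10111001 = 185
11000011 = 195
10000011 = 131
10110001 = 177
IP: 185.195.131.177


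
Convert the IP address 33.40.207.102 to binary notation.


33 = 00100001
40 = 00101000
207 = 11001111
102 = 01100110
Binary: 00100001.00101000.11001111.01100110


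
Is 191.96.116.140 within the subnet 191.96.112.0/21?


Subnet network: 191.96.112.0
Test IP AND mask: 191.96.112.0
Yes, 191.96.116.140 is in 191.96.112.0/21


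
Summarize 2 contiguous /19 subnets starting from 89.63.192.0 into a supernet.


Original prefix: /19
Number of subnets: 2 = 2^1
New prefix = 19 - 1 = 18
Supernet: 89.63.192.0/18


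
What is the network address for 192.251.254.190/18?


IP:   11000000.11111011.11111110.10111110
Mask: 11111111.11111111.11000000.00000000
AND operation:
Net:  11000000.11111011.11000000.00000000
Network: 192.251.192.0/18


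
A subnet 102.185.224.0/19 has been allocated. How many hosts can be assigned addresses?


Host bits = 32 - 19 = 13
Total addresses = 2^13 = 8192
Usable = total - 2 (network and broadcast)
Usable hosts: 8190


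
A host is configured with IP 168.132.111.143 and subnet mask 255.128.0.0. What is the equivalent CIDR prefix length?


Binary: 11111111.10000000.00000000.00000000
Count leading 1s
Prefix: /9


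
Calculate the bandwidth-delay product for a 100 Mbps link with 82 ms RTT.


BDP = bandwidth * RTT
= 100 Mbps * 82 ms
= 100 * 1e6 * 82 / 1000 bits
= 8200000 bits
= 1025000 bytes
= 1000.9766 KB
BDP = 8200000 bits (1025000 bytes)


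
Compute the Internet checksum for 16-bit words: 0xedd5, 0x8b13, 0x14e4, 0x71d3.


Sum all words (with carry folding):
+ 0xedd5 = 0xedd5
+ 0x8b13 = 0x78e9
+ 0x14e4 = 0x8dcd
+ 0x71d3 = 0xffa0
One's complement: ~0xffa0
Checksum = 0x005f


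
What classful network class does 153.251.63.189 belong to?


First octet: 153
Binary: 10011001
10xxxxxx -> Class B (128-191)
Class B, default mask 255.255.0.0 (/16)


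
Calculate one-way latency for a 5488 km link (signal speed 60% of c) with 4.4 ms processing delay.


Speed = 0.6 * 3e5 km/s = 180000 km/s
Propagation delay = 5488 / 180000 = 0.0305 s = 30.4889 ms
Processing delay = 4.4 ms
Total one-way latency = 34.8889 ms


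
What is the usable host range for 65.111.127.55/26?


Network: 65.111.127.0
Broadcast: 65.111.127.63
First usable = network + 1
Last usable = broadcast - 1
Range: 65.111.127.1 to 65.111.127.62


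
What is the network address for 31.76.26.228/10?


IP:   00011111.01001100.00011010.11100100
Mask: 11111111.11000000.00000000.00000000
AND operation:
Net:  00011111.01000000.00000000.00000000
Network: 31.64.0.0/10


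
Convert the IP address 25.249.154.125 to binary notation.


25 = 00011001
249 = 11111001
154 = 10011010
125 = 01111101
Binary: 00011001.11111001.10011010.01111101


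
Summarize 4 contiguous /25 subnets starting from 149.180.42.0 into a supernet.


Original prefix: /25
Number of subnets: 4 = 2^2
New prefix = 25 - 2 = 23
Supernet: 149.180.42.0/23


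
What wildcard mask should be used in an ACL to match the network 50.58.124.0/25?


Subnet mask: 255.255.255.128
Wildcard = 255.255.255.255 - subnet mask
255 - 255 = 0
255 - 255 = 0
255 - 255 = 0
255 - 128 = 127
Wildcard: 0.0.0.127


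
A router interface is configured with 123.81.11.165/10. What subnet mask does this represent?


/10 means 10 network bits, 22 host bits
Binary: 11111111110000000000000000000000
Mask: 255.192.0.0


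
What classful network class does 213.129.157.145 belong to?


First octet: 213
Binary: 11010101
110xxxxx -> Class C (192-223)
Class C, default mask 255.255.255.0 (/24)


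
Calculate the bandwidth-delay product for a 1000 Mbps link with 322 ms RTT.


BDP = bandwidth * RTT
= 1000 Mbps * 322 ms
= 1000 * 1e6 * 322 / 1000 bits
= 322000000 bits
= 40250000 bytes
= 39306.6406 KB
BDP = 322000000 bits (40250000 bytes)


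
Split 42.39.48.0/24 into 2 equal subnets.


New prefix = 24 + 1 = 25
Each subnet has 128 addresses
  42.39.48.0/25
  42.39.48.128/25
Subnets: 42.39.48.0/25, 42.39.48.128/25


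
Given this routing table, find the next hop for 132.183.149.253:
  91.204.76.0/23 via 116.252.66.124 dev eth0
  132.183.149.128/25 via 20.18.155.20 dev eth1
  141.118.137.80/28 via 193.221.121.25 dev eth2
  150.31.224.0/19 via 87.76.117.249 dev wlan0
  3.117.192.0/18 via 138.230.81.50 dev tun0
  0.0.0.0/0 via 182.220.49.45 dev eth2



Longest prefix match for 132.183.149.253:
  /23 91.204.76.0: no
  /25 132.183.149.128: MATCH
  /28 141.118.137.80: no
  /19 150.31.224.0: no
  /18 3.117.192.0: no
  /0 0.0.0.0: MATCH
Selected: next-hop 20.18.155.20 via eth1 (matched /25)


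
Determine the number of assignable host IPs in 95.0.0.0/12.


Host bits = 32 - 12 = 20
Total addresses = 2^20 = 1048576
Usable = total - 2 (network and broadcast)
Usable hosts: 1048574


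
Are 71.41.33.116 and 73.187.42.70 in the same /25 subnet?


Mask: 255.255.255.128
71.41.33.116 AND mask = 71.41.33.0
73.187.42.70 AND mask = 73.187.42.0
No, different subnets (71.41.33.0 vs 73.187.42.0)


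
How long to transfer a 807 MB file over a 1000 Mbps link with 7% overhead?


Effective throughput = 1000 * (1 - 7/100) = 930.0 Mbps
File size in Mb = 807 * 8 = 6456 Mb
Time = 6456 / 930.0
Time = 6.9419 seconds


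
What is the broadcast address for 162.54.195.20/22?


Network: 162.54.192.0/22
Host bits = 10
Set all host bits to 1:
Broadcast: 162.54.195.255


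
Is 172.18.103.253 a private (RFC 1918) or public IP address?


RFC 1918 private ranges:
  10.0.0.0/8 (10.0.0.0 - 10.255.255.255)
  172.16.0.0/12 (172.16.0.0 - 172.31.255.255)
  192.168.0.0/16 (192.168.0.0 - 192.168.255.255)
Private (in 172.16.0.0/12)


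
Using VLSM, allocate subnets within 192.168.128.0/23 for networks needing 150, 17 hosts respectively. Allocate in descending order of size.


150 hosts -> /24 (254 usable): 192.168.128.0/24
17 hosts -> /27 (30 usable): 192.168.129.0/27
Allocation: 192.168.128.0/24 (150 hosts, 254 usable); 192.168.129.0/27 (17 hosts, 30 usable)


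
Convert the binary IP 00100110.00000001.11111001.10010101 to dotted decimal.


00100110 = 38
00000001 = 1
11111001 = 249
10010101 = 149
IP: 38.1.249.149


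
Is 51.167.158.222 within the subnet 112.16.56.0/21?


Subnet network: 112.16.56.0
Test IP AND mask: 51.167.152.0
No, 51.167.158.222 is not in 112.16.56.0/21


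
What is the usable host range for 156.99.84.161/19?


Network: 156.99.64.0
Broadcast: 156.99.95.255
First usable = network + 1
Last usable = broadcast - 1
Range: 156.99.64.1 to 156.99.95.254


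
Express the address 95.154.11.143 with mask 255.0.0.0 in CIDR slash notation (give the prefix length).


Binary: 11111111.00000000.00000000.00000000
Count leading 1s
Prefix: /8


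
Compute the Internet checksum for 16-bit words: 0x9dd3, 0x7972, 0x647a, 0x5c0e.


Sum all words (with carry folding):
+ 0x9dd3 = 0x9dd3
+ 0x7972 = 0x1746
+ 0x647a = 0x7bc0
+ 0x5c0e = 0xd7ce
One's complement: ~0xd7ce
Checksum = 0x2831


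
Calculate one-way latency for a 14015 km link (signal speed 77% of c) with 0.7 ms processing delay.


Speed = 0.77 * 3e5 km/s = 231000 km/s
Propagation delay = 14015 / 231000 = 0.0607 s = 60.671 ms
Processing delay = 0.7 ms
Total one-way latency = 61.371 ms


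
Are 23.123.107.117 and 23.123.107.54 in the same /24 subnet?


Mask: 255.255.255.0
23.123.107.117 AND mask = 23.123.107.0
23.123.107.54 AND mask = 23.123.107.0
Yes, same subnet (23.123.107.0)


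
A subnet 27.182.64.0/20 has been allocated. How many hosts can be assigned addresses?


Host bits = 32 - 20 = 12
Total addresses = 2^12 = 4096
Usable = total - 2 (network and broadcast)
Usable hosts: 4094


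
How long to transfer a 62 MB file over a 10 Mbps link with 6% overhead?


Effective throughput = 10 * (1 - 6/100) = 9.4 Mbps
File size in Mb = 62 * 8 = 496 Mb
Time = 496 / 9.4
Time = 52.766 seconds


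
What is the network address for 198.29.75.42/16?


IP:   11000110.00011101.01001011.00101010
Mask: 11111111.11111111.00000000.00000000
AND operation:
Net:  11000110.00011101.00000000.00000000
Network: 198.29.0.0/16


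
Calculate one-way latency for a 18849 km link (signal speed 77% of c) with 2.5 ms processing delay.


Speed = 0.77 * 3e5 km/s = 231000 km/s
Propagation delay = 18849 / 231000 = 0.0816 s = 81.5974 ms
Processing delay = 2.5 ms
Total one-way latency = 84.0974 ms


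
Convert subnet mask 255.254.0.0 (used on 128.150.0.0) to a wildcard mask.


Subnet mask: 255.254.0.0
Wildcard = 255.255.255.255 - subnet mask
255 - 255 = 0
255 - 254 = 1
255 - 0 = 255
255 - 0 = 255
Wildcard: 0.1.255.255


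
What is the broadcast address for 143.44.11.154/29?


Network: 143.44.11.152/29
Host bits = 3
Set all host bits to 1:
Broadcast: 143.44.11.159


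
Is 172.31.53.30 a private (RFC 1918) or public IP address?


RFC 1918 private ranges:
  10.0.0.0/8 (10.0.0.0 - 10.255.255.255)
  172.16.0.0/12 (172.16.0.0 - 172.31.255.255)
  192.168.0.0/16 (192.168.0.0 - 192.168.255.255)
Private (in 172.16.0.0/12)


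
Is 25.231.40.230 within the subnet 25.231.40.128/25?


Subnet network: 25.231.40.128
Test IP AND mask: 25.231.40.128
Yes, 25.231.40.230 is in 25.231.40.128/25


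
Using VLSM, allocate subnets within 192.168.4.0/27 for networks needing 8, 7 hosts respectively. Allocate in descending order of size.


8 hosts -> /28 (14 usable): 192.168.4.0/28
7 hosts -> /28 (14 usable): 192.168.4.16/28
Allocation: 192.168.4.0/28 (8 hosts, 14 usable); 192.168.4.16/28 (7 hosts, 14 usable)


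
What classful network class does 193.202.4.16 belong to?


First octet: 193
Binary: 11000001
110xxxxx -> Class C (192-223)
Class C, default mask 255.255.255.0 (/24)


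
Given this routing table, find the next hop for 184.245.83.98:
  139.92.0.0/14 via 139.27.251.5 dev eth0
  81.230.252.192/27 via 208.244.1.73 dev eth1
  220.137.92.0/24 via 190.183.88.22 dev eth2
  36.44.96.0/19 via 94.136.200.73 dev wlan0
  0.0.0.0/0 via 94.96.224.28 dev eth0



Longest prefix match for 184.245.83.98:
  /14 139.92.0.0: no
  /27 81.230.252.192: no
  /24 220.137.92.0: no
  /19 36.44.96.0: no
  /0 0.0.0.0: MATCH
Selected: next-hop 94.96.224.28 via eth0 (matched /0)


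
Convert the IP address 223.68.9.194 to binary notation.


223 = 11011111
68 = 01000100
9 = 00001001
194 = 11000010
Binary: 11011111.01000100.00001001.11000010


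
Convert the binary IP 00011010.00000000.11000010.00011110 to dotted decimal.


00011010 = 26
00000000 = 0
11000010 = 194
00011110 = 30
IP: 26.0.194.30


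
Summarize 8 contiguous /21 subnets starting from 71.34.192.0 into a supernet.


Original prefix: /21
Number of subnets: 8 = 2^3
New prefix = 21 - 3 = 18
Supernet: 71.34.192.0/18


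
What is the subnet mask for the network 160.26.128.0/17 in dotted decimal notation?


/17 means 17 network bits, 15 host bits
Binary: 11111111111111111000000000000000
Mask: 255.255.128.0


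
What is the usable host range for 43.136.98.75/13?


Network: 43.136.0.0
Broadcast: 43.143.255.255
First usable = network + 1
Last usable = broadcast - 1
Range: 43.136.0.1 to 43.143.255.254


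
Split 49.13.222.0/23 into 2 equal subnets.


New prefix = 23 + 1 = 24
Each subnet has 256 addresses
  49.13.222.0/24
  49.13.223.0/24
Subnets: 49.13.222.0/24, 49.13.223.0/24


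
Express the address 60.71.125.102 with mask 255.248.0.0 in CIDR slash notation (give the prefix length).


Binary: 11111111.11111000.00000000.00000000
Count leading 1s
Prefix: /13


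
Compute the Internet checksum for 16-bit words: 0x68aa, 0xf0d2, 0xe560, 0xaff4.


Sum all words (with carry folding):
+ 0x68aa = 0x68aa
+ 0xf0d2 = 0x597d
+ 0xe560 = 0x3ede
+ 0xaff4 = 0xeed2
One's complement: ~0xeed2
Checksum = 0x112d


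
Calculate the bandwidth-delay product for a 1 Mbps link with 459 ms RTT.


BDP = bandwidth * RTT
= 1 Mbps * 459 ms
= 1 * 1e6 * 459 / 1000 bits
= 459000 bits
= 57375 bytes
= 56.0303 KB
BDP = 459000 bits (57375 bytes)


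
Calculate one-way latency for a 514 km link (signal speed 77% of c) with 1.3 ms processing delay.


Speed = 0.77 * 3e5 km/s = 231000 km/s
Propagation delay = 514 / 231000 = 0.0022 s = 2.2251 ms
Processing delay = 1.3 ms
Total one-way latency = 3.5251 ms


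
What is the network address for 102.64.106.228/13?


IP:   01100110.01000000.01101010.11100100
Mask: 11111111.11111000.00000000.00000000
AND operation:
Net:  01100110.01000000.00000000.00000000
Network: 102.64.0.0/13


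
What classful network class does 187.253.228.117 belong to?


First octet: 187
Binary: 10111011
10xxxxxx -> Class B (128-191)
Class B, default mask 255.255.0.0 (/16)


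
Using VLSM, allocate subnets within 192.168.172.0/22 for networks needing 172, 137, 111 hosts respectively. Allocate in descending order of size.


172 hosts -> /24 (254 usable): 192.168.172.0/24
137 hosts -> /24 (254 usable): 192.168.173.0/24
111 hosts -> /25 (126 usable): 192.168.174.0/25
Allocation: 192.168.172.0/24 (172 hosts, 254 usable); 192.168.173.0/24 (137 hosts, 254 usable); 192.168.174.0/25 (111 hosts, 126 usable)


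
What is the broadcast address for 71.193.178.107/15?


Network: 71.192.0.0/15
Host bits = 17
Set all host bits to 1:
Broadcast: 71.193.255.255


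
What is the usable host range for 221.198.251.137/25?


Network: 221.198.251.128
Broadcast: 221.198.251.255
First usable = network + 1
Last usable = broadcast - 1
Range: 221.198.251.129 to 221.198.251.254


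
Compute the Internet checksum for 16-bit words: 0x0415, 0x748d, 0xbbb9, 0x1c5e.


Sum all words (with carry folding):
+ 0x0415 = 0x0415
+ 0x748d = 0x78a2
+ 0xbbb9 = 0x345c
+ 0x1c5e = 0x50ba
One's complement: ~0x50ba
Checksum = 0xaf45


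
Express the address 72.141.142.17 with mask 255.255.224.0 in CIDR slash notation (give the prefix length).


Binary: 11111111.11111111.11100000.00000000
Count leading 1s
Prefix: /19


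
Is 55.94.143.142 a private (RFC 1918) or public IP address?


RFC 1918 private ranges:
  10.0.0.0/8 (10.0.0.0 - 10.255.255.255)
  172.16.0.0/12 (172.16.0.0 - 172.31.255.255)
  192.168.0.0/16 (192.168.0.0 - 192.168.255.255)
Public (not in any RFC 1918 range)


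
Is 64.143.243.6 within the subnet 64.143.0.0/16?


Subnet network: 64.143.0.0
Test IP AND mask: 64.143.0.0
Yes, 64.143.243.6 is in 64.143.0.0/16


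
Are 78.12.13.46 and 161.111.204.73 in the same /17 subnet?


Mask: 255.255.128.0
78.12.13.46 AND mask = 78.12.0.0
161.111.204.73 AND mask = 161.111.128.0
No, different subnets (78.12.0.0 vs 161.111.128.0)


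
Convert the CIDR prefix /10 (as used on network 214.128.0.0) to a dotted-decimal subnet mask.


/10 means 10 network bits, 22 host bits
Binary: 11111111110000000000000000000000
Mask: 255.192.0.0


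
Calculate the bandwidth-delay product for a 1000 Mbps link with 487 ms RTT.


BDP = bandwidth * RTT
= 1000 Mbps * 487 ms
= 1000 * 1e6 * 487 / 1000 bits
= 487000000 bits
= 60875000 bytes
= 59448.2422 KB
BDP = 487000000 bits (60875000 bytes)


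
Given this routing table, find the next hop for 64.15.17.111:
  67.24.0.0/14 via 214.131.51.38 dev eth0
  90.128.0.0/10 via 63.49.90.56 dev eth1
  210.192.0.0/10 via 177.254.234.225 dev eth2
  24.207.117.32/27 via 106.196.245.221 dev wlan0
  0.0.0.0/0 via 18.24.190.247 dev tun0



Longest prefix match for 64.15.17.111:
  /14 67.24.0.0: no
  /10 90.128.0.0: no
  /10 210.192.0.0: no
  /27 24.207.117.32: no
  /0 0.0.0.0: MATCH
Selected: next-hop 18.24.190.247 via tun0 (matched /0)


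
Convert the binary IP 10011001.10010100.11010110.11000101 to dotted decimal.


10011001 = 153
10010100 = 148
11010110 = 214
11000101 = 197
IP: 153.148.214.197


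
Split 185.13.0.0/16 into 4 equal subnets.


New prefix = 16 + 2 = 18
Each subnet has 16384 addresses
  185.13.0.0/18
  185.13.64.0/18
  185.13.128.0/18
  185.13.192.0/18
Subnets: 185.13.0.0/18, 185.13.64.0/18, 185.13.128.0/18, 185.13.192.0/18


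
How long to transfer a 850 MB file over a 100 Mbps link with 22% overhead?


Effective throughput = 100 * (1 - 22/100) = 78 Mbps
File size in Mb = 850 * 8 = 6800 Mb
Time = 6800 / 78
Time = 87.1795 seconds


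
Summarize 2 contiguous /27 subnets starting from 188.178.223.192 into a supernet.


Original prefix: /27
Number of subnets: 2 = 2^1
New prefix = 27 - 1 = 26
Supernet: 188.178.223.192/26


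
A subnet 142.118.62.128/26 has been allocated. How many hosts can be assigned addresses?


Host bits = 32 - 26 = 6
Total addresses = 2^6 = 64
Usable = total - 2 (network and broadcast)
Usable hosts: 62


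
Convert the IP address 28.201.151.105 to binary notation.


28 = 00011100
201 = 11001001
151 = 10010111
105 = 01101001
Binary: 00011100.11001001.10010111.01101001


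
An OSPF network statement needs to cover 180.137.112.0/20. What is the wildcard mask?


Subnet mask: 255.255.240.0
Wildcard = 255.255.255.255 - subnet mask
255 - 255 = 0
255 - 255 = 0
255 - 240 = 15
255 - 0 = 255
Wildcard: 0.0.15.255


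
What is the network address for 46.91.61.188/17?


IP:   00101110.01011011.00111101.10111100
Mask: 11111111.11111111.10000000.00000000
AND operation:
Net:  00101110.01011011.00000000.00000000
Network: 46.91.0.0/17


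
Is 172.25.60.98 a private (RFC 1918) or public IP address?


RFC 1918 private ranges:
  10.0.0.0/8 (10.0.0.0 - 10.255.255.255)
  172.16.0.0/12 (172.16.0.0 - 172.31.255.255)
  192.168.0.0/16 (192.168.0.0 - 192.168.255.255)
Private (in 172.16.0.0/12)


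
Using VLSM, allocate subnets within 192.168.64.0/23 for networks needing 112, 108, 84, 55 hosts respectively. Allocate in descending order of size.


112 hosts -> /25 (126 usable): 192.168.64.0/25
108 hosts -> /25 (126 usable): 192.168.64.128/25
84 hosts -> /25 (126 usable): 192.168.65.0/25
55 hosts -> /26 (62 usable): 192.168.65.128/26
Allocation: 192.168.64.0/25 (112 hosts, 126 usable); 192.168.64.128/25 (108 hosts, 126 usable); 192.168.65.0/25 (84 hosts, 126 usable); 192.168.65.128/26 (55 hosts, 62 usable)


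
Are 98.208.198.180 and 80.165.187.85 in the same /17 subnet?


Mask: 255.255.128.0
98.208.198.180 AND mask = 98.208.128.0
80.165.187.85 AND mask = 80.165.128.0
No, different subnets (98.208.128.0 vs 80.165.128.0)


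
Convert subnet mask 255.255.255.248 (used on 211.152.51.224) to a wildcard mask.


Subnet mask: 255.255.255.248
Wildcard = 255.255.255.255 - subnet mask
255 - 255 = 0
255 - 255 = 0
255 - 255 = 0
255 - 248 = 7
Wildcard: 0.0.0.7


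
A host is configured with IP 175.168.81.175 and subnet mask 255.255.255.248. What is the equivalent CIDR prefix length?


Binary: 11111111.11111111.11111111.11111000
Count leading 1s
Prefix: /29


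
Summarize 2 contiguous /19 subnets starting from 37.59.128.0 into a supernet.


Original prefix: /19
Number of subnets: 2 = 2^1
New prefix = 19 - 1 = 18
Supernet: 37.59.128.0/18


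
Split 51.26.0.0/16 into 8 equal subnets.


New prefix = 16 + 3 = 19
Each subnet has 8192 addresses
  51.26.0.0/19
  51.26.32.0/19
  51.26.64.0/19
  51.26.96.0/19
  51.26.128.0/19
  51.26.160.0/19
  51.26.192.0/19
  51.26.224.0/19
Subnets: 51.26.0.0/19, 51.26.32.0/19, 51.26.64.0/19, 51.26.96.0/19, 51.26.128.0/19, 51.26.160.0/19, 51.26.192.0/19, 51.26.224.0/19


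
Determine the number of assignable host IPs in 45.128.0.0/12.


Host bits = 32 - 12 = 20
Total addresses = 2^20 = 1048576
Usable = total - 2 (network and broadcast)
Usable hosts: 1048574


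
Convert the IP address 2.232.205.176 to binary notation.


2 = 00000010
232 = 11101000
205 = 11001101
176 = 10110000
Binary: 00000010.11101000.11001101.10110000


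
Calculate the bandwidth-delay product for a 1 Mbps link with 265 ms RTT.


BDP = bandwidth * RTT
= 1 Mbps * 265 ms
= 1 * 1e6 * 265 / 1000 bits
= 265000 bits
= 33125 bytes
= 32.3486 KB
BDP = 265000 bits (33125 bytes)


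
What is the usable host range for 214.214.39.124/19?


Network: 214.214.32.0
Broadcast: 214.214.63.255
First usable = network + 1
Last usable = broadcast - 1
Range: 214.214.32.1 to 214.214.63.254


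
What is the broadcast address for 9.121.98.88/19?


Network: 9.121.96.0/19
Host bits = 13
Set all host bits to 1:
Broadcast: 9.121.127.255


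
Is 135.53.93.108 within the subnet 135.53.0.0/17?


Subnet network: 135.53.0.0
Test IP AND mask: 135.53.0.0
Yes, 135.53.93.108 is in 135.53.0.0/17


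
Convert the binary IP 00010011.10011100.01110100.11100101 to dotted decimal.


00010011 = 19
10011100 = 156
01110100 = 116
11100101 = 229
IP: 19.156.116.229


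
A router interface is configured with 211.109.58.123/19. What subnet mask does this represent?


/19 means 19 network bits, 13 host bits
Binary: 11111111111111111110000000000000
Mask: 255.255.224.0


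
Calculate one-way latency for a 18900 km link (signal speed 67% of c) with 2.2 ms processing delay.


Speed = 0.67 * 3e5 km/s = 201000 km/s
Propagation delay = 18900 / 201000 = 0.094 s = 94.0299 ms
Processing delay = 2.2 ms
Total one-way latency = 96.2299 ms


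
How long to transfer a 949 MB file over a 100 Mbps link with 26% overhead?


Effective throughput = 100 * (1 - 26/100) = 74 Mbps
File size in Mb = 949 * 8 = 7592 Mb
Time = 7592 / 74
Time = 102.5946 seconds


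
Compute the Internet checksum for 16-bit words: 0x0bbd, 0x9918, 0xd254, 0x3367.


Sum all words (with carry folding):
+ 0x0bbd = 0x0bbd
+ 0x9918 = 0xa4d5
+ 0xd254 = 0x772a
+ 0x3367 = 0xaa91
One's complement: ~0xaa91
Checksum = 0x556e


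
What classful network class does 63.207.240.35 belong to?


First octet: 63
Binary: 00111111
0xxxxxxx -> Class A (1-126)
Class A, default mask 255.0.0.0 (/8)


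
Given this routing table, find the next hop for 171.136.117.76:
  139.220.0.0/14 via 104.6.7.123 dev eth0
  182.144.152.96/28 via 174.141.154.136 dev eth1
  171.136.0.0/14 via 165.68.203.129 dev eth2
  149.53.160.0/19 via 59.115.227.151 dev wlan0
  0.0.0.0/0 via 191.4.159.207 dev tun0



Longest prefix match for 171.136.117.76:
  /14 139.220.0.0: no
  /28 182.144.152.96: no
  /14 171.136.0.0: MATCH
  /19 149.53.160.0: no
  /0 0.0.0.0: MATCH
Selected: next-hop 165.68.203.129 via eth2 (matched /14)


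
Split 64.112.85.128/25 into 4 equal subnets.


New prefix = 25 + 2 = 27
Each subnet has 32 addresses
  64.112.85.128/27
  64.112.85.160/27
  64.112.85.192/27
  64.112.85.224/27
Subnets: 64.112.85.128/27, 64.112.85.160/27, 64.112.85.192/27, 64.112.85.224/27


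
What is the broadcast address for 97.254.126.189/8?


Network: 97.0.0.0/8
Host bits = 24
Set all host bits to 1:
Broadcast: 97.255.255.255


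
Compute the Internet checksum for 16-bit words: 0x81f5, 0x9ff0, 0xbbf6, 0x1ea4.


Sum all words (with carry folding):
+ 0x81f5 = 0x81f5
+ 0x9ff0 = 0x21e6
+ 0xbbf6 = 0xdddc
+ 0x1ea4 = 0xfc80
One's complement: ~0xfc80
Checksum = 0x037f


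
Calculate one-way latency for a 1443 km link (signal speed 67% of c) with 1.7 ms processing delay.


Speed = 0.67 * 3e5 km/s = 201000 km/s
Propagation delay = 1443 / 201000 = 0.0072 s = 7.1791 ms
Processing delay = 1.7 ms
Total one-way latency = 8.8791 ms


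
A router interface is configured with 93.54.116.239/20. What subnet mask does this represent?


/20 means 20 network bits, 12 host bits
Binary: 11111111111111111111000000000000
Mask: 255.255.240.0


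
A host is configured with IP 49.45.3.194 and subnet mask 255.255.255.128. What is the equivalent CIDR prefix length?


Binary: 11111111.11111111.11111111.10000000
Count leading 1s
Prefix: /25


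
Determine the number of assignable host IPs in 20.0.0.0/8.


Host bits = 32 - 8 = 24
Total addresses = 2^24 = 16777216
Usable = total - 2 (network and broadcast)
Usable hosts: 16777214


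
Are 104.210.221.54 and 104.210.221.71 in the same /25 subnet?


Mask: 255.255.255.128
104.210.221.54 AND mask = 104.210.221.0
104.210.221.71 AND mask = 104.210.221.0
Yes, same subnet (104.210.221.0)


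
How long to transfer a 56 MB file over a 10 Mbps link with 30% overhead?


Effective throughput = 10 * (1 - 30/100) = 7 Mbps
File size in Mb = 56 * 8 = 448 Mb
Time = 448 / 7
Time = 64 seconds


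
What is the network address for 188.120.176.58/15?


IP:   10111100.01111000.10110000.00111010
Mask: 11111111.11111110.00000000.00000000
AND operation:
Net:  10111100.01111000.00000000.00000000
Network: 188.120.0.0/15


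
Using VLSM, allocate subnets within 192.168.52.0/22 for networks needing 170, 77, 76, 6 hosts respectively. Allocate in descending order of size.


170 hosts -> /24 (254 usable): 192.168.52.0/24
77 hosts -> /25 (126 usable): 192.168.53.0/25
76 hosts -> /25 (126 usable): 192.168.53.128/25
6 hosts -> /29 (6 usable): 192.168.54.0/29
Allocation: 192.168.52.0/24 (170 hosts, 254 usable); 192.168.53.0/25 (77 hosts, 126 usable); 192.168.53.128/25 (76 hosts, 126 usable); 192.168.54.0/29 (6 hosts, 6 usable)


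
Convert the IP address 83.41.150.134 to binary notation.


83 = 01010011
41 = 00101001
150 = 10010110
134 = 10000110
Binary: 01010011.00101001.10010110.10000110


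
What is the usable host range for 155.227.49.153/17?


Network: 155.227.0.0
Broadcast: 155.227.127.255
First usable = network + 1
Last usable = broadcast - 1
Range: 155.227.0.1 to 155.227.127.254


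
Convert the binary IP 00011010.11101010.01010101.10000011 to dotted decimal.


00011010 = 26
11101010 = 234
01010101 = 85
10000011 = 131
IP: 26.234.85.131


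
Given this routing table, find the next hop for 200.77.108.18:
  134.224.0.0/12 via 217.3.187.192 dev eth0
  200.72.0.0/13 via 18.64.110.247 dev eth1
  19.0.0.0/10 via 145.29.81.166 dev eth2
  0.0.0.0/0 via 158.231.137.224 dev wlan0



Longest prefix match for 200.77.108.18:
  /12 134.224.0.0: no
  /13 200.72.0.0: MATCH
  /10 19.0.0.0: no
  /0 0.0.0.0: MATCH
Selected: next-hop 18.64.110.247 via eth1 (matched /13)


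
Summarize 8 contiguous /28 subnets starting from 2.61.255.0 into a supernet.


Original prefix: /28
Number of subnets: 8 = 2^3
New prefix = 28 - 3 = 25
Supernet: 2.61.255.0/25


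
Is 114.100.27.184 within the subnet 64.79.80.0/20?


Subnet network: 64.79.80.0
Test IP AND mask: 114.100.16.0
No, 114.100.27.184 is not in 64.79.80.0/20


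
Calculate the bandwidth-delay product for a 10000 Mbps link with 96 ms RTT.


BDP = bandwidth * RTT
= 10000 Mbps * 96 ms
= 10000 * 1e6 * 96 / 1000 bits
= 960000000 bits
= 120000000 bytes
= 117187.5 KB
BDP = 960000000 bits (120000000 bytes)


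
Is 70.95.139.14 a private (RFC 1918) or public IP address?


RFC 1918 private ranges:
  10.0.0.0/8 (10.0.0.0 - 10.255.255.255)
  172.16.0.0/12 (172.16.0.0 - 172.31.255.255)
  192.168.0.0/16 (192.168.0.0 - 192.168.255.255)
Public (not in any RFC 1918 range)


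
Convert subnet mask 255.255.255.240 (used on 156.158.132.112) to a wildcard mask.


Subnet mask: 255.255.255.240
Wildcard = 255.255.255.255 - subnet mask
255 - 255 = 0
255 - 255 = 0
255 - 255 = 0
255 - 240 = 15
Wildcard: 0.0.0.15


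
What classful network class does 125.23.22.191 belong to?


First octet: 125
Binary: 01111101
0xxxxxxx -> Class A (1-126)
Class A, default mask 255.0.0.0 (/8)


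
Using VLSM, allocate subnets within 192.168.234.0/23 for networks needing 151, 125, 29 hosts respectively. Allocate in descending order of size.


151 hosts -> /24 (254 usable): 192.168.234.0/24
125 hosts -> /25 (126 usable): 192.168.235.0/25
29 hosts -> /27 (30 usable): 192.168.235.128/27
Allocation: 192.168.234.0/24 (151 hosts, 254 usable); 192.168.235.0/25 (125 hosts, 126 usable); 192.168.235.128/27 (29 hosts, 30 usable)


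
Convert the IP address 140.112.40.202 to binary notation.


140 = 10001100
112 = 01110000
40 = 00101000
202 = 11001010
Binary: 10001100.01110000.00101000.11001010


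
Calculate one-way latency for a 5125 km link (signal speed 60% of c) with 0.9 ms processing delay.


Speed = 0.6 * 3e5 km/s = 180000 km/s
Propagation delay = 5125 / 180000 = 0.0285 s = 28.4722 ms
Processing delay = 0.9 ms
Total one-way latency = 29.3722 ms


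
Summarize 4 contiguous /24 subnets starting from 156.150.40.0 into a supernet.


Original prefix: /24
Number of subnets: 4 = 2^2
New prefix = 24 - 2 = 22
Supernet: 156.150.40.0/22


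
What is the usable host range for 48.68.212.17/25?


Network: 48.68.212.0
Broadcast: 48.68.212.127
First usable = network + 1
Last usable = broadcast - 1
Range: 48.68.212.1 to 48.68.212.126


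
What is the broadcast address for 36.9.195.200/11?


Network: 36.0.0.0/11
Host bits = 21
Set all host bits to 1:
Broadcast: 36.31.255.255


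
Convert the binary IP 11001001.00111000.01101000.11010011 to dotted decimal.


11001001 = 201
00111000 = 56
01101000 = 104
11010011 = 211
IP: 201.56.104.211


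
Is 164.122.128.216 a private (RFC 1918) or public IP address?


RFC 1918 private ranges:
  10.0.0.0/8 (10.0.0.0 - 10.255.255.255)
  172.16.0.0/12 (172.16.0.0 - 172.31.255.255)
  192.168.0.0/16 (192.168.0.0 - 192.168.255.255)
Public (not in any RFC 1918 range)


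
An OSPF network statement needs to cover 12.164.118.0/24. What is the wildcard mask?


Subnet mask: 255.255.255.0
Wildcard = 255.255.255.255 - subnet mask
255 - 255 = 0
255 - 255 = 0
255 - 255 = 0
255 - 0 = 255
Wildcard: 0.0.0.255


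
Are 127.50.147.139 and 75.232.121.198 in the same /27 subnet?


Mask: 255.255.255.224
127.50.147.139 AND mask = 127.50.147.128
75.232.121.198 AND mask = 75.232.121.192
No, different subnets (127.50.147.128 vs 75.232.121.192)


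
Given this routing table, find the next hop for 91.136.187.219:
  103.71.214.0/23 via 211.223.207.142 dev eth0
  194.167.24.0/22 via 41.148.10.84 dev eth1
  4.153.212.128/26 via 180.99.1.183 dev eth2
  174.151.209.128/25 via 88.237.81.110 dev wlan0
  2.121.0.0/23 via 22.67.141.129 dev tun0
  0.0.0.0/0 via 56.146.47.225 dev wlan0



Longest prefix match for 91.136.187.219:
  /23 103.71.214.0: no
  /22 194.167.24.0: no
  /26 4.153.212.128: no
  /25 174.151.209.128: no
  /23 2.121.0.0: no
  /0 0.0.0.0: MATCH
Selected: next-hop 56.146.47.225 via wlan0 (matched /0)


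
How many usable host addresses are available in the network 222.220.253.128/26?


Host bits = 32 - 26 = 6
Total addresses = 2^6 = 64
Usable = total - 2 (network and broadcast)
Usable hosts: 62


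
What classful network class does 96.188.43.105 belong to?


First octet: 96
Binary: 01100000
0xxxxxxx -> Class A (1-126)
Class A, default mask 255.0.0.0 (/8)


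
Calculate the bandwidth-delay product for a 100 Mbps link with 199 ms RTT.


BDP = bandwidth * RTT
= 100 Mbps * 199 ms
= 100 * 1e6 * 199 / 1000 bits
= 19900000 bits
= 2487500 bytes
= 2429.1992 KB
BDP = 19900000 bits (2487500 bytes)


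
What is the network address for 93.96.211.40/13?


IP:   01011101.01100000.11010011.00101000
Mask: 11111111.11111000.00000000.00000000
AND operation:
Net:  01011101.01100000.00000000.00000000
Network: 93.96.0.0/13


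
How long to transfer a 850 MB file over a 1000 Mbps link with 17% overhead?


Effective throughput = 1000 * (1 - 17/100) = 830 Mbps
File size in Mb = 850 * 8 = 6800 Mb
Time = 6800 / 830
Time = 8.1928 seconds


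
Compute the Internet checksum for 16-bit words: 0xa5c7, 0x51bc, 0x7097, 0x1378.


Sum all words (with carry folding):
+ 0xa5c7 = 0xa5c7
+ 0x51bc = 0xf783
+ 0x7097 = 0x681b
+ 0x1378 = 0x7b93
One's complement: ~0x7b93
Checksum = 0x846c


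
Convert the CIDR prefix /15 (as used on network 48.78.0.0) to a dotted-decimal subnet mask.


/15 means 15 network bits, 17 host bits
Binary: 11111111111111100000000000000000
Mask: 255.254.0.0


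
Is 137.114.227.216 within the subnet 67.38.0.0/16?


Subnet network: 67.38.0.0
Test IP AND mask: 137.114.0.0
No, 137.114.227.216 is not in 67.38.0.0/16


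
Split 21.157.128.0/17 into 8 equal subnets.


New prefix = 17 + 3 = 20
Each subnet has 4096 addresses
  21.157.128.0/20
  21.157.144.0/20
  21.157.160.0/20
  21.157.176.0/20
  21.157.192.0/20
  21.157.208.0/20
  21.157.224.0/20
  21.157.240.0/20
Subnets: 21.157.128.0/20, 21.157.144.0/20, 21.157.160.0/20, 21.157.176.0/20, 21.157.192.0/20, 21.157.208.0/20, 21.157.224.0/20, 21.157.240.0/20


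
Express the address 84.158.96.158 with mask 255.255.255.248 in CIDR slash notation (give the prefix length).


Binary: 11111111.11111111.11111111.11111000
Count leading 1s
Prefix: /29


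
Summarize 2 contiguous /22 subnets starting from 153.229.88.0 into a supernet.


Original prefix: /22
Number of subnets: 2 = 2^1
New prefix = 22 - 1 = 21
Supernet: 153.229.88.0/21


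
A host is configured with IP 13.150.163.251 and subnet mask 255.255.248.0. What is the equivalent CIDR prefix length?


Binary: 11111111.11111111.11111000.00000000
Count leading 1s
Prefix: /21


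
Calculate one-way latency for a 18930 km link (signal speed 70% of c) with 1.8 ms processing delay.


Speed = 0.7 * 3e5 km/s = 210000 km/s
Propagation delay = 18930 / 210000 = 0.0901 s = 90.1429 ms
Processing delay = 1.8 ms
Total one-way latency = 91.9429 ms


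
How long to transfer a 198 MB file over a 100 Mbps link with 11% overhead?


Effective throughput = 100 * (1 - 11/100) = 89 Mbps
File size in Mb = 198 * 8 = 1584 Mb
Time = 1584 / 89
Time = 17.7978 seconds


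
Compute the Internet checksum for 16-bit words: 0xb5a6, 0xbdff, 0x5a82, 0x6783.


Sum all words (with carry folding):
+ 0xb5a6 = 0xb5a6
+ 0xbdff = 0x73a6
+ 0x5a82 = 0xce28
+ 0x6783 = 0x35ac
One's complement: ~0x35ac
Checksum = 0xca53


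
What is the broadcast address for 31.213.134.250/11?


Network: 31.192.0.0/11
Host bits = 21
Set all host bits to 1:
Broadcast: 31.223.255.255


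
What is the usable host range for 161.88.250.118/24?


Network: 161.88.250.0
Broadcast: 161.88.250.255
First usable = network + 1
Last usable = broadcast - 1
Range: 161.88.250.1 to 161.88.250.254


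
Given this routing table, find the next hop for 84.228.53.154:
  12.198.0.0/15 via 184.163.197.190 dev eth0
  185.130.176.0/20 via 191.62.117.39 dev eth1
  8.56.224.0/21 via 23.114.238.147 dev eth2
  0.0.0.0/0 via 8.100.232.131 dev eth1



Longest prefix match for 84.228.53.154:
  /15 12.198.0.0: no
  /20 185.130.176.0: no
  /21 8.56.224.0: no
  /0 0.0.0.0: MATCH
Selected: next-hop 8.100.232.131 via eth1 (matched /0)


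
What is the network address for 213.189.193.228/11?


IP:   11010101.10111101.11000001.11100100
Mask: 11111111.11100000.00000000.00000000
AND operation:
Net:  11010101.10100000.00000000.00000000
Network: 213.160.0.0/11


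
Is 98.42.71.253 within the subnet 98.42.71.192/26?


Subnet network: 98.42.71.192
Test IP AND mask: 98.42.71.192
Yes, 98.42.71.253 is in 98.42.71.192/26


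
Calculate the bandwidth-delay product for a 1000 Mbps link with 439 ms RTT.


BDP = bandwidth * RTT
= 1000 Mbps * 439 ms
= 1000 * 1e6 * 439 / 1000 bits
= 439000000 bits
= 54875000 bytes
= 53588.8672 KB
BDP = 439000000 bits (54875000 bytes)


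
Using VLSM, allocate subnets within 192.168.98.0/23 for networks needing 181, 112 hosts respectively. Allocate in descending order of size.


181 hosts -> /24 (254 usable): 192.168.98.0/24
112 hosts -> /25 (126 usable): 192.168.99.0/25
Allocation: 192.168.98.0/24 (181 hosts, 254 usable); 192.168.99.0/25 (112 hosts, 126 usable)


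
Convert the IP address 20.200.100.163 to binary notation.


20 = 00010100
200 = 11001000
100 = 01100100
163 = 10100011
Binary: 00010100.11001000.01100100.10100011


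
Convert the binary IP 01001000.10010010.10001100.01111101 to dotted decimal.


01001000 = 72
10010010 = 146
10001100 = 140
01111101 = 125
IP: 72.146.140.125


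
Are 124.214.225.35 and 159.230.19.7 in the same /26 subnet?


Mask: 255.255.255.192
124.214.225.35 AND mask = 124.214.225.0
159.230.19.7 AND mask = 159.230.19.0
No, different subnets (124.214.225.0 vs 159.230.19.0)


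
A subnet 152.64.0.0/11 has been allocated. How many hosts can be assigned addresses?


Host bits = 32 - 11 = 21
Total addresses = 2^21 = 2097152
Usable = total - 2 (network and broadcast)
Usable hosts: 2097150


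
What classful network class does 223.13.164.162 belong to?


First octet: 223
Binary: 11011111
110xxxxx -> Class C (192-223)
Class C, default mask 255.255.255.0 (/24)


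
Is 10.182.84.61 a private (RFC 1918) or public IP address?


RFC 1918 private ranges:
  10.0.0.0/8 (10.0.0.0 - 10.255.255.255)
  172.16.0.0/12 (172.16.0.0 - 172.31.255.255)
  192.168.0.0/16 (192.168.0.0 - 192.168.255.255)
Private (in 10.0.0.0/8)


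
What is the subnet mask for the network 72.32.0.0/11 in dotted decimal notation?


/11 means 11 network bits, 21 host bits
Binary: 11111111111000000000000000000000
Mask: 255.224.0.0


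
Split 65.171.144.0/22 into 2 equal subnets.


New prefix = 22 + 1 = 23
Each subnet has 512 addresses
  65.171.144.0/23
  65.171.146.0/23
Subnets: 65.171.144.0/23, 65.171.146.0/23


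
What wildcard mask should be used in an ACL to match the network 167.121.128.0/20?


Subnet mask: 255.255.240.0
Wildcard = 255.255.255.255 - subnet mask
255 - 255 = 0
255 - 255 = 0
255 - 240 = 15
255 - 0 = 255
Wildcard: 0.0.15.255


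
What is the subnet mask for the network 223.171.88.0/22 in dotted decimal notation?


/22 means 22 network bits, 10 host bits
Binary: 11111111111111111111110000000000
Mask: 255.255.252.0


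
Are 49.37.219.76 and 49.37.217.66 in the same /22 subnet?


Mask: 255.255.252.0
49.37.219.76 AND mask = 49.37.216.0
49.37.217.66 AND mask = 49.37.216.0
Yes, same subnet (49.37.216.0)


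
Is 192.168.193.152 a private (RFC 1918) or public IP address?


RFC 1918 private ranges:
  10.0.0.0/8 (10.0.0.0 - 10.255.255.255)
  172.16.0.0/12 (172.16.0.0 - 172.31.255.255)
  192.168.0.0/16 (192.168.0.0 - 192.168.255.255)
Private (in 192.168.0.0/16)


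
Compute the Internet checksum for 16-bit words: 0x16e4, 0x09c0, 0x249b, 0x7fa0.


Sum all words (with carry folding):
+ 0x16e4 = 0x16e4
+ 0x09c0 = 0x20a4
+ 0x249b = 0x453f
+ 0x7fa0 = 0xc4df
One's complement: ~0xc4df
Checksum = 0x3b20


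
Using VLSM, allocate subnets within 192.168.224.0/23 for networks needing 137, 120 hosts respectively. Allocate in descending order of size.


137 hosts -> /24 (254 usable): 192.168.224.0/24
120 hosts -> /25 (126 usable): 192.168.225.0/25
Allocation: 192.168.224.0/24 (137 hosts, 254 usable); 192.168.225.0/25 (120 hosts, 126 usable)
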